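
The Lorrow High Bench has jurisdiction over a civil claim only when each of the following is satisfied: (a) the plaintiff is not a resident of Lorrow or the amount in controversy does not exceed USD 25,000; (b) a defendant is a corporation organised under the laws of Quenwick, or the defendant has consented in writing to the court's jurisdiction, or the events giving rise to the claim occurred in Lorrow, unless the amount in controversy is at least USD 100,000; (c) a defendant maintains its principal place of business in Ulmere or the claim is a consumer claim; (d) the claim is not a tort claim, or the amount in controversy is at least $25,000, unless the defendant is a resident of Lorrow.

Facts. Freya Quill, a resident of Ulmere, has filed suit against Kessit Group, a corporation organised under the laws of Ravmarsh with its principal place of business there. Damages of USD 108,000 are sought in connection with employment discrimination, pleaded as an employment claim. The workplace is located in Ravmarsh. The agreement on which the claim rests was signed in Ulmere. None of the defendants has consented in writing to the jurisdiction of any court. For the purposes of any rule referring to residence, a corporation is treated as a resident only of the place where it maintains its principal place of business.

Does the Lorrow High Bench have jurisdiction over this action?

The Lorrow High Bench:
  (a) The plaintiff resides in Ulmere, which is not Lorrow, which satisfies one of the alternatives. Met.
  (b) The corporate defendant(s) are organised in Ravmarsh, not Quenwick; no such written consent has been filed; the operative events occurred in Ravmarsh, not Lorrow — every alternative fails. But the amount in controversy is USD 108,000, which meets the USD 100,000 floor, and the 'unless' clause therefore excuses the requirement. Met.
  (c) The corporate defendant(s) have their principal place of business in Ravmarsh, not Ulmere; the claim is an employment claim, not a consumer claim — no alternative holds. Not met.
  (d) The claim is an employment claim, not a tort claim, so one alternative holds. Condition met.
  → The court lacks jurisdiction.

No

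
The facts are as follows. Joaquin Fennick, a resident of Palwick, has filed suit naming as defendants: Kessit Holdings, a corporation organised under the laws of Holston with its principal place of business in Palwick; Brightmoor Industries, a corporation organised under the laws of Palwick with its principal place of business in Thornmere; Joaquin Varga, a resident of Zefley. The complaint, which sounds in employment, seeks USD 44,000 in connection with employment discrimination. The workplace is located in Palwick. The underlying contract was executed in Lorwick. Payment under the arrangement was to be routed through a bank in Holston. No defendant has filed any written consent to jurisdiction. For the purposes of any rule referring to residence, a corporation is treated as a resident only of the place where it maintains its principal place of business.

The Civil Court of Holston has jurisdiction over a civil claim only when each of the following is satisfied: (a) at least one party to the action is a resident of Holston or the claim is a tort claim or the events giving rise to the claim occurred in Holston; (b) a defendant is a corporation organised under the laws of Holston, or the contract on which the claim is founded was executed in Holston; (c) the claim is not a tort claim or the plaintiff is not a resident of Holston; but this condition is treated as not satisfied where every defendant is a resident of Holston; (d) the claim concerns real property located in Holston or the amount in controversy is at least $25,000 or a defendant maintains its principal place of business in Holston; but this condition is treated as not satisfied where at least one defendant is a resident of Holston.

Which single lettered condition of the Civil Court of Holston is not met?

The Civil Court of Holston:
  (a) No party resides in Holston; the claim is an employment claim, not a tort claim; the operative events occurred in Palwick, not Holston — every alternative fails. Condition not met.
  (b) Kessit Holdings is organised under the laws of Holston, so this disjunct is met. Condition met.
  (c) The claim is an employment claim, not a tort claim — that alternative is enough. The carve-out does not apply: the defendants reside as follows — Kessit Holdings in Palwick, Brightmoor Industries in Thornmere, Joaquin Varga in Zefley — not all in Holston. Satisfied.
  (d) The amount in controversy is USD 44,000, which meets the USD 25,000 floor, which satisfies one of the alternatives. And the carve-out is inapplicable — no defendant resides in Holston (they reside in Palwick, Thornmere, Zefley). Condition met.
Only condition (a) fails.

(a)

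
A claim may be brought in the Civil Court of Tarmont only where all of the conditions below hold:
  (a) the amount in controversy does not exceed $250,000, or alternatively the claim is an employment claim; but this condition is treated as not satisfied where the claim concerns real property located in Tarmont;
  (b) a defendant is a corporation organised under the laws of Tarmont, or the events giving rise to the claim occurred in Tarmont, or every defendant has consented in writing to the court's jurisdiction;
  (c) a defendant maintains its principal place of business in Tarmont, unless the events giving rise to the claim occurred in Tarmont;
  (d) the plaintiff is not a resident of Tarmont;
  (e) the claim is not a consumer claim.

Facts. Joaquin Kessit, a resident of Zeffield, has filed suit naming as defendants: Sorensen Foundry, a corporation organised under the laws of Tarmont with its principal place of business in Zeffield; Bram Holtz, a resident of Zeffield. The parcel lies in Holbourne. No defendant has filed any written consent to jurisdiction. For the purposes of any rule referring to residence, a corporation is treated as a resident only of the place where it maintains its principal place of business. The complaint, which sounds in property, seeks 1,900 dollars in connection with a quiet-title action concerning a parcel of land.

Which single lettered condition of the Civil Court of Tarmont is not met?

The Civil Court of Tarmont:
  (a) The amount in controversy is 1,900 dollars, within the USD 250,000 ceiling, which satisfies one of the alternatives. And the carve-out is inapplicable — the property lies in Holbourne, not Tarmont. Satisfied.
  (b) Sorensen Foundry is organised under the laws of Tarmont, so this disjunct is met. Met.
  (c) The corporate defendant(s) have their principal place of business in Zeffield, not Tarmont. The proviso offers no rescue either, since the operative events occurred in Holbourne, not Tarmont. Not satisfied.
  (d) The plaintiff resides in Zeffield, which is not Tarmont. Satisfied.
  (e) The claim is a property claim, not a consumer claim. Met.
Only condition (c) fails.

(c)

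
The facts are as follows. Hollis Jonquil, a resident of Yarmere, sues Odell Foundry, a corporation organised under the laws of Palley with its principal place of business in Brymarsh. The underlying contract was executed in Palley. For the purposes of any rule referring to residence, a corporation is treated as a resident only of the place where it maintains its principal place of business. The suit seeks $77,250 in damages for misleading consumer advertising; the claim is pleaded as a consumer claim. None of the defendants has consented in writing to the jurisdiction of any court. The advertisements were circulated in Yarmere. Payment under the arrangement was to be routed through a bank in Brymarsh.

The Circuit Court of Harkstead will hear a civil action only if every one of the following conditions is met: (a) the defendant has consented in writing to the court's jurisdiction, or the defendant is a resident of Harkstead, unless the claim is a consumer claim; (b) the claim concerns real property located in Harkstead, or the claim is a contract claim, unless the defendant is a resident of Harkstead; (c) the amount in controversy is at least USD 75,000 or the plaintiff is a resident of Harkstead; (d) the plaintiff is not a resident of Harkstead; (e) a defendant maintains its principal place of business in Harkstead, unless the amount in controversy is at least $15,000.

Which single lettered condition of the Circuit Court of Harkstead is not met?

(b)

The Circuit Court of Harkstead:
  (a) No such written consent has been filed; the defendant resides in Brymarsh, not Harkstead — every alternative fails. But the claim is a consumer claim, and the 'unless' clause therefore excuses the requirement. Satisfied.
  (b) The claim does not concern real property; the claim is a consumer claim, not a contract claim — every alternative fails. The proviso offers no rescue either, since the defendant resides in Brymarsh, not Harkstead. Not met.
  (c) The amount in controversy is USD 77,250, which meets the USD 75,000 floor, which satisfies one of the alternatives. Condition met.
  (d) The plaintiff resides in Yarmere, which is not Harkstead. Met.
  (e) The corporate defendant(s) have their principal place of business in Brymarsh, not Harkstead. However, the amount in controversy is USD 77,250, which meets the USD 15,000 floor, so the 'unless' proviso supplies this condition. Met.
Only condition (b) fails.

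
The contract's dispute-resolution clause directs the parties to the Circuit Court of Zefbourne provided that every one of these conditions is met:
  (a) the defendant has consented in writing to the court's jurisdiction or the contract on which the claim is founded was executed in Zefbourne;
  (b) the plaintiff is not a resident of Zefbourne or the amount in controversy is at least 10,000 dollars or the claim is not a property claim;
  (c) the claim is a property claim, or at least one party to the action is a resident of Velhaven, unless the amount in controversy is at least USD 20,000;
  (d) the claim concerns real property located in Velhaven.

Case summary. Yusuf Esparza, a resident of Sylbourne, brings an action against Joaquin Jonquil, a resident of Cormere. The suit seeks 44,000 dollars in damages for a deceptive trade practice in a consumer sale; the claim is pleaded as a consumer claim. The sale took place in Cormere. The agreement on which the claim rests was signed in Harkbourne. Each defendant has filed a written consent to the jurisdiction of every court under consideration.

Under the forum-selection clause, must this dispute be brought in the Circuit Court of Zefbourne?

No

The Circuit Court of Zefbourne:
  (a) Every defendant has filed written consent, so one alternative holds. Met.
  (b) The plaintiff resides in Sylbourne, which is not Zefbourne — that alternative is enough. Satisfied.
  (c) The claim is a consumer claim, not a property claim; no party resides in Velhaven — no alternative holds. However, the amount in controversy is $44,000, which meets the USD 20,000 floor, so the 'unless' proviso supplies this condition. Met.
  (d) The claim does not concern real property. Fails.
  → Forum clause is not triggered.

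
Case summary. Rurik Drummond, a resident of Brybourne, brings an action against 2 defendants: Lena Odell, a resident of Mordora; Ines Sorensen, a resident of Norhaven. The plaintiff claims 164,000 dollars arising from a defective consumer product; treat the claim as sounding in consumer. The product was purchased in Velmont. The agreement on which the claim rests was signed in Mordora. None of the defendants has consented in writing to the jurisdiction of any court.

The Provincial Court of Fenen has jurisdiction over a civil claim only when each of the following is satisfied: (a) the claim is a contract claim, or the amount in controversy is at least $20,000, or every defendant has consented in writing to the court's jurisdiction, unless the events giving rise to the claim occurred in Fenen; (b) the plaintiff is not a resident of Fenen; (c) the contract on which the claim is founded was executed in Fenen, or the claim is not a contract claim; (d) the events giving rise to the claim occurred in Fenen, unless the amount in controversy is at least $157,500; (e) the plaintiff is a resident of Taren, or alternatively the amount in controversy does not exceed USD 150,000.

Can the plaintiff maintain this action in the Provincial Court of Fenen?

The Provincial Court of Fenen:
  (a) The amount in controversy is USD 164,000, which meets the $20,000 floor, so this disjunct is met. Satisfied.
  (b) The plaintiff resides in Brybourne, which is not Fenen. Satisfied.
  (c) The claim is a consumer claim, not a contract claim, which satisfies one of the alternatives. Condition met.
  (d) The operative events occurred in Velmont, not Fenen. However, the amount in controversy is USD 164,000, which meets the $157,500 floor, so the 'unless' proviso supplies this condition. Met.
  (e) The plaintiff resides in Brybourne, not Taren; the amount in controversy is 164,000 dollars, above the 150,000 dollars ceiling — none of the alternatives is met. Not met.
  → No jurisdiction.

No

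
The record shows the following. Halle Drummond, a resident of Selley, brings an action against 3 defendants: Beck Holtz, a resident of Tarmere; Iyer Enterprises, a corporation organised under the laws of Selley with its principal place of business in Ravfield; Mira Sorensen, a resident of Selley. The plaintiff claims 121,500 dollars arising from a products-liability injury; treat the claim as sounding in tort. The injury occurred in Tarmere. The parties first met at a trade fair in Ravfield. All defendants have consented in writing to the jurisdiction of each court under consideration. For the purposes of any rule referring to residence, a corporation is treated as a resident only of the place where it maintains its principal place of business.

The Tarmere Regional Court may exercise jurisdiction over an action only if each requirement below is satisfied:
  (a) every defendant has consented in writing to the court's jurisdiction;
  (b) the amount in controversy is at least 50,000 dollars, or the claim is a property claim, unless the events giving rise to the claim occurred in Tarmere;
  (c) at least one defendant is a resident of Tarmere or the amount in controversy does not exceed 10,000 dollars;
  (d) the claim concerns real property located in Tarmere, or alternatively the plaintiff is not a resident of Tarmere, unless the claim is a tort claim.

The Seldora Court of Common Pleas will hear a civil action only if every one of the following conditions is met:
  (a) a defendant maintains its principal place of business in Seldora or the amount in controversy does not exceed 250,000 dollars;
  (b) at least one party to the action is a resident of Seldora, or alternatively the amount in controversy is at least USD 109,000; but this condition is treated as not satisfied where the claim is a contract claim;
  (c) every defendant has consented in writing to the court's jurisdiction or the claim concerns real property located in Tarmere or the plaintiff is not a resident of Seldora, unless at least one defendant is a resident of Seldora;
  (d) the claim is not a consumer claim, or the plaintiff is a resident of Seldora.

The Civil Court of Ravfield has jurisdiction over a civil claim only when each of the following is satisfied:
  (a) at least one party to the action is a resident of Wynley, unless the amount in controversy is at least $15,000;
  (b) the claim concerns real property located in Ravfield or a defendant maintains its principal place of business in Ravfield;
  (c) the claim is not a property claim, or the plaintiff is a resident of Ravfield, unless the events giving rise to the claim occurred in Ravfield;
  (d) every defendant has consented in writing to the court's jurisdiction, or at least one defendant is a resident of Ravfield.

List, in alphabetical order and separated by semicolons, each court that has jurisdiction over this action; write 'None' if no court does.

The Tarmere Regional Court:
  (a) Every defendant has filed written consent. Met.
  (b) The amount in controversy is $121,500, which meets the $50,000 floor, so one alternative holds. Satisfied.
  (c) Beck Holtz resides in Tarmere, which satisfies one of the alternatives. Condition met.
  (d) The plaintiff resides in Selley, which is not Tarmere, so this disjunct is met. Met.
  → Jurisdiction lies.
The Seldora Court of Common Pleas:
  (a) The amount in controversy is USD 121,500, within the 250,000 dollars ceiling, so this disjunct is met. Met.
  (b) The amount in controversy is $121,500, which meets the USD 109,000 floor, so one alternative holds. And the carve-out is inapplicable — the claim is a tort claim, not a contract claim. Condition met.
  (c) Every defendant has filed written consent, so this disjunct is met. Met.
  (d) The claim is a tort claim, not a consumer claim — that alternative is enough. Satisfied.
  → Jurisdiction lies.
The Civil Court of Ravfield:
  (a) No party resides in Wynley. But the amount in controversy is 121,500 dollars, which meets the 15,000 dollars floor, and the 'unless' clause therefore excuses the requirement. Condition met.
  (b) Iyer Enterprises has its principal place of business in Ravfield, so this disjunct is met. Met.
  (c) The claim is a tort claim, not a property claim, so one alternative holds. Met.
  (d) Every defendant has filed written consent, which satisfies one of the alternatives. Met.
  → The court has jurisdiction.

the Civil Court of Ravfield; the Seldora Court of Common Pleas; the Tarmere Regional Court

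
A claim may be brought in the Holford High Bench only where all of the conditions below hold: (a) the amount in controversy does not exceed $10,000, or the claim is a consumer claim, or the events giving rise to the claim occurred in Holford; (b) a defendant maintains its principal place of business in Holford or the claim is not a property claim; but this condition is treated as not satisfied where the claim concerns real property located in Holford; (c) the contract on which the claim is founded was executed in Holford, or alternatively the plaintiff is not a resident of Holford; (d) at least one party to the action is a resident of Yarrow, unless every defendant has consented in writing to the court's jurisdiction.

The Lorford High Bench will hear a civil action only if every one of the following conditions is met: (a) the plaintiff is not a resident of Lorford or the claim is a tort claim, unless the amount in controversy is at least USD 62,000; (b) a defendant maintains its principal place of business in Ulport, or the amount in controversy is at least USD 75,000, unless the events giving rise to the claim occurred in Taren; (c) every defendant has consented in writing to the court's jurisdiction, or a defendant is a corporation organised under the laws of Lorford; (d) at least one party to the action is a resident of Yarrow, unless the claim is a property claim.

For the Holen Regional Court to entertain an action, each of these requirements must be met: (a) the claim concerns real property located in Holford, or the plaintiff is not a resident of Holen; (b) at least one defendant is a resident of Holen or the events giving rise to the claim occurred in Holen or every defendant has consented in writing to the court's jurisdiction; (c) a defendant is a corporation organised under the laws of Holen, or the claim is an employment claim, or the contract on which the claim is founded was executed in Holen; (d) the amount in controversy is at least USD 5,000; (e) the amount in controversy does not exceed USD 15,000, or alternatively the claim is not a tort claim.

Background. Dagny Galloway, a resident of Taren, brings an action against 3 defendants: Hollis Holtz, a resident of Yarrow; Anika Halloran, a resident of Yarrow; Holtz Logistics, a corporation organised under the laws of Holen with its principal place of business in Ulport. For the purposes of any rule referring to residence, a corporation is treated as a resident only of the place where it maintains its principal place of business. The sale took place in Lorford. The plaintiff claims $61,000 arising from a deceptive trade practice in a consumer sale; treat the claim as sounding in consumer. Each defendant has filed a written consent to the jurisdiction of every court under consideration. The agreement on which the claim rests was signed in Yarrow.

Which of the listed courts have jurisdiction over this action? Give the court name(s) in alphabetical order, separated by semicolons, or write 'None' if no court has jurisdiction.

The Holford High Bench:
  (a) The claim is a consumer claim — that alternative is enough. Met.
  (b) The claim is a consumer claim, not a property claim — that alternative is enough. And the carve-out is inapplicable — the claim does not concern real property. Satisfied.
  (c) The plaintiff resides in Taren, which is not Holford, which satisfies one of the alternatives. Condition met.
  (d) Hollis Holtz resides in Yarrow. Met.
  → Jurisdiction lies.
The Lorford High Bench:
  (a) The plaintiff resides in Taren, which is not Lorford — that alternative is enough. Condition met.
  (b) Holtz Logistics has its principal place of business in Ulport — that alternative is enough. Condition met.
  (c) Every defendant has filed written consent, so this disjunct is met. Met.
  (d) Hollis Holtz resides in Yarrow. Satisfied.
  → The court has jurisdiction.
The Holen Regional Court:
  (a) The plaintiff resides in Taren, which is not Holen, which satisfies one of the alternatives. Satisfied.
  (b) Every defendant has filed written consent, so one alternative holds. Satisfied.
  (c) Holtz Logistics is organised under the laws of Holen — that alternative is enough. Satisfied.
  (d) The amount in controversy is 61,000 dollars, which meets the $5,000 floor. Satisfied.
  (e) The claim is a consumer claim, not a tort claim, so one alternative holds. Condition met.
  → Jurisdiction lies.

the Holen Regional Court; the Holford High Bench; the Lorford High Bench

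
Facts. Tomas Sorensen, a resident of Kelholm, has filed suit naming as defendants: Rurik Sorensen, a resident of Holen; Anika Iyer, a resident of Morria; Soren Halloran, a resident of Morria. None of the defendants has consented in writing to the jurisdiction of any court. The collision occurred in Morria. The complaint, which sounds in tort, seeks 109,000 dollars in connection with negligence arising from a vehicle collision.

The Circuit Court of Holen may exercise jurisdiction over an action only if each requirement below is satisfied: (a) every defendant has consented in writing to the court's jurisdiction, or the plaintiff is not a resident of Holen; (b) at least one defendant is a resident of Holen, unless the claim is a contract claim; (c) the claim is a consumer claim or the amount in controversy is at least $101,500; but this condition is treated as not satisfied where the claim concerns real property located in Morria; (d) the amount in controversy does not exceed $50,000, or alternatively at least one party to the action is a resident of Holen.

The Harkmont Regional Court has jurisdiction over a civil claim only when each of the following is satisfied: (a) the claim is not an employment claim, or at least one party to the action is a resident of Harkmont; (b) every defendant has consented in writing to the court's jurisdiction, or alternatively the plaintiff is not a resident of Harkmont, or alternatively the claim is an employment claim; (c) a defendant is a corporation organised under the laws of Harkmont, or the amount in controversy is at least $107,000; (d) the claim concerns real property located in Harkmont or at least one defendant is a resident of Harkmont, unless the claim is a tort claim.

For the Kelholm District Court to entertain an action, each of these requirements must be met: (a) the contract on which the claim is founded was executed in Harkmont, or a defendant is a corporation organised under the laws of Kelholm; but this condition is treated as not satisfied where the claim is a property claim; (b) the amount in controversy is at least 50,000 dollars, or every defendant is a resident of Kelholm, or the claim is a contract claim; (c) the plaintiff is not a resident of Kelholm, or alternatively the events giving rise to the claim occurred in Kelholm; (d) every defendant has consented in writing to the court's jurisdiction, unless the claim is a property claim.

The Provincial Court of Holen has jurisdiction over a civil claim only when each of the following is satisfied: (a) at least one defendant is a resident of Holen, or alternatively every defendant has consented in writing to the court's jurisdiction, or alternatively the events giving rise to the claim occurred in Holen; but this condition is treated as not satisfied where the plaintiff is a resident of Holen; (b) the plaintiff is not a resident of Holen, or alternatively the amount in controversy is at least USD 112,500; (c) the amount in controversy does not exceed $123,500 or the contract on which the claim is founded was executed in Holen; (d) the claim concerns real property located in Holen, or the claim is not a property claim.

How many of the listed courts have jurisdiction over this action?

The Circuit Court of Holen:
  (a) The plaintiff resides in Kelholm, which is not Holen, so this disjunct is met. Condition met.
  (b) Rurik Sorensen resides in Holen. Satisfied.
  (c) The amount in controversy is 109,000 dollars, which meets the 101,500 dollars floor, which satisfies one of the alternatives. The carve-out does not apply: the claim does not concern real property. Met.
  (d) Rurik Sorensen resides in Holen, which satisfies one of the alternatives. Met.
  → The court has jurisdiction.
The Harkmont Regional Court:
  (a) The claim is a tort claim, not an employment claim — that alternative is enough. Satisfied.
  (b) The plaintiff resides in Kelholm, which is not Harkmont, so this disjunct is met. Met.
  (c) The amount in controversy is 109,000 dollars, which meets the $107,000 floor, so one alternative holds. Condition met.
  (d) The claim does not concern real property; no defendant resides in Harkmont (they reside in Holen, Morria, Morria) — every alternative fails. However, the claim is a tort claim, so the 'unless' proviso supplies this condition. Met.
  → Jurisdiction lies.
The Kelholm District Court:
  (a) No contract (and hence no place of execution) is alleged; no defendant is a corporation — every alternative fails. Not met.
  (b) The amount in controversy is $109,000, which meets the 50,000 dollars floor, which satisfies one of the alternatives. Condition met.
  (c) The plaintiff resides in Kelholm; the operative events occurred in Morria, not Kelholm — none of the alternatives is met. Fails.
  (d) No such written consent has been filed. The proviso offers no rescue either, since the claim is a tort claim, not a property claim. Condition not met.
  → Not every requirement is met — no jurisdiction.
The Provincial Court of Holen:
  (a) Rurik Sorensen resides in Holen, so one alternative holds. And the carve-out is inapplicable — the plaintiff resides in Kelholm, not Holen. Met.
  (b) The plaintiff resides in Kelholm, which is not Holen — that alternative is enough. Condition met.
  (c) The amount in controversy is $109,000, within the $123,500 ceiling, which satisfies one of the alternatives. Satisfied.
  (d) The claim is a tort claim, not a property claim, so this disjunct is met. Met.
  → The court has jurisdiction.
Courts with jurisdiction: the Circuit Court of Holen, the Harkmont Regional Court, the Provincial Court of Holen — 3 in total.

3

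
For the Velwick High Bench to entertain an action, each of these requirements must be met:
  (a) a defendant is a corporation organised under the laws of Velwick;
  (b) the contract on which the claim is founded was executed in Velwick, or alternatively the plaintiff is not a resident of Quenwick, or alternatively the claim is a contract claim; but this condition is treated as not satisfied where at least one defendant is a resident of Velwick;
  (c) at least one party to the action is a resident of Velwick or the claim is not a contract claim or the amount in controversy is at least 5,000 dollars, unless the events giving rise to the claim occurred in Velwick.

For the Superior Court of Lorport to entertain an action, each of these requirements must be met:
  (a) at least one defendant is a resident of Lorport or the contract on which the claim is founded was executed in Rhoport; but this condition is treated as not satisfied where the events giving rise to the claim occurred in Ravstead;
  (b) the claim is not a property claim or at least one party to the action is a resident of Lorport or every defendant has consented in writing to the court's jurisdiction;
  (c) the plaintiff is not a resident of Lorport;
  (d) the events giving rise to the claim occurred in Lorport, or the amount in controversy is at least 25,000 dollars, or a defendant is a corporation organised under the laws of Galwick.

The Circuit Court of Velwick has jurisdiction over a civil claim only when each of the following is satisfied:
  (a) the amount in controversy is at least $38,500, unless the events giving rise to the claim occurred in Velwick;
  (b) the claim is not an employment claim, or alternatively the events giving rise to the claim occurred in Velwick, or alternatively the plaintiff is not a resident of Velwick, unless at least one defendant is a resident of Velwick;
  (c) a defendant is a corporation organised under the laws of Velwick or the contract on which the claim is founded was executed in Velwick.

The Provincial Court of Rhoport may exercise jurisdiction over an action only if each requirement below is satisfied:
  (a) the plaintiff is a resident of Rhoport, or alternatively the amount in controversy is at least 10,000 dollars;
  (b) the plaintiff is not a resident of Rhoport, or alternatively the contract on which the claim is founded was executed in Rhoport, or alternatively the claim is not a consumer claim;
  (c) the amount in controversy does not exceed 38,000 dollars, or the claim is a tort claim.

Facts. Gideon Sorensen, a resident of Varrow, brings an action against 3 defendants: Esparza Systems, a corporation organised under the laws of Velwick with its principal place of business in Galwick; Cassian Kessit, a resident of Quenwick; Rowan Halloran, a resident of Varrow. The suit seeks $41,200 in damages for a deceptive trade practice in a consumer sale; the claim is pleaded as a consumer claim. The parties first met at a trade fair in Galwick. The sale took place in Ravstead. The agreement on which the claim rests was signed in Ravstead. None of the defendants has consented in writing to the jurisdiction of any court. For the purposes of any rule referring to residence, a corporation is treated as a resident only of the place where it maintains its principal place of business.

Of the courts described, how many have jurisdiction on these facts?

2

The Velwick High Bench:
  (a) Esparza Systems is organised under the laws of Velwick. Condition met.
  (b) The plaintiff resides in Varrow, which is not Quenwick, so this disjunct is met. The exception is not triggered, since no defendant resides in Velwick (they reside in Galwick, Quenwick, Varrow). Met.
  (c) The claim is a consumer claim, not a contract claim, so this disjunct is met. Condition met.
  → The court has jurisdiction.
The Superior Court of Lorport:
  (a) No defendant resides in Lorport (they reside in Galwick, Quenwick, Varrow); the contract was executed in Ravstead, not Rhoport — none of the alternatives is met. Condition not met.
  (b) The claim is a consumer claim, not a property claim, so one alternative holds. Met.
  (c) The plaintiff resides in Varrow, which is not Lorport. Met.
  (d) The amount in controversy is 41,200 dollars, which meets the 25,000 dollars floor, so one alternative holds. Met.
  → At least one condition fails; no jurisdiction.
The Circuit Court of Velwick:
  (a) The amount in controversy is $41,200, which meets the $38,500 floor. Met.
  (b) The claim is a consumer claim, not an employment claim, which satisfies one of the alternatives. Met.
  (c) Esparza Systems is organised under the laws of Velwick — that alternative is enough. Satisfied.
  → The court has jurisdiction.
The Provincial Court of Rhoport:
  (a) The amount in controversy is $41,200, which meets the $10,000 floor — that alternative is enough. Met.
  (b) The plaintiff resides in Varrow, which is not Rhoport, which satisfies one of the alternatives. Met.
  (c) The amount in controversy is 41,200 dollars, above the USD 38,000 ceiling; the claim is a consumer claim, not a tort claim — none of the alternatives is met. Not satisfied.
  → The court lacks jurisdiction.
Courts with jurisdiction: the Velwick High Bench, the Circuit Court of Velwick — 2 in total.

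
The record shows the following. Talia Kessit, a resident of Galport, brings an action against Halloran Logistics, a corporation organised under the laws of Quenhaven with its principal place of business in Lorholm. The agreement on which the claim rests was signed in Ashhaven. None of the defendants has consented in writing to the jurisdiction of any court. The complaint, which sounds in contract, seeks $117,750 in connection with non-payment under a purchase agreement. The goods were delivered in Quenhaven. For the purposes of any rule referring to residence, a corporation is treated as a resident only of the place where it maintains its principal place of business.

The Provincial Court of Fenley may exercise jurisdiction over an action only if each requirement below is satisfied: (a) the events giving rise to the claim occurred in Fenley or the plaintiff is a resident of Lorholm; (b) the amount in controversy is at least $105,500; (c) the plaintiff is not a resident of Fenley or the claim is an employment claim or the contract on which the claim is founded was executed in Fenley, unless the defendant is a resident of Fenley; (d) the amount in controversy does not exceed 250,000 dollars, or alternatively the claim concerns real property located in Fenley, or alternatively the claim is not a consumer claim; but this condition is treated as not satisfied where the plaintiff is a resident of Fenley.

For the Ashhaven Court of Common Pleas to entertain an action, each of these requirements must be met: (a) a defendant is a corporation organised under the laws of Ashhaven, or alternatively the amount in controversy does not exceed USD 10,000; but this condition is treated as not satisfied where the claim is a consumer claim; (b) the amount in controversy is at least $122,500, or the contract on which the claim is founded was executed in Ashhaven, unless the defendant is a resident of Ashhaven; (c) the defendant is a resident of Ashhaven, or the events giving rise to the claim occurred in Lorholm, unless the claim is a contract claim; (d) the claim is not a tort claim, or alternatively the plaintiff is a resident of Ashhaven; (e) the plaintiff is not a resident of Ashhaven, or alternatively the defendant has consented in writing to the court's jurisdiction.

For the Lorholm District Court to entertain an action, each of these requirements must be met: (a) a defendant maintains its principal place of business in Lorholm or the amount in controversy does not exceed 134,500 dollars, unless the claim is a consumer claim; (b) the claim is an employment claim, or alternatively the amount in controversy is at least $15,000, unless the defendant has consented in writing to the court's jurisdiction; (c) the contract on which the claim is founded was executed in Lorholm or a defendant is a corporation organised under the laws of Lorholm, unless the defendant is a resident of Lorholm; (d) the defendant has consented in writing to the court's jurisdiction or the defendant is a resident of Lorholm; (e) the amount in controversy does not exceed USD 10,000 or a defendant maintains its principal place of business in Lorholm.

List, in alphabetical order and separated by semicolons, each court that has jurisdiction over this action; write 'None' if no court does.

the Lorholm District Court

The Provincial Court of Fenley:
  (a) The operative events occurred in Quenhaven, not Fenley; the plaintiff resides in Galport, not Lorholm — none of the alternatives is met. Condition not met.
  (b) The amount in controversy is $117,750, which meets the USD 105,500 floor. Met.
  (c) The plaintiff resides in Galport, which is not Fenley, so this disjunct is met. Condition met.
  (d) The amount in controversy is USD 117,750, within the USD 250,000 ceiling, so one alternative holds. The carve-out does not apply: the plaintiff resides in Galport, not Fenley. Met.
  → The court lacks jurisdiction.
The Ashhaven Court of Common Pleas:
  (a) The corporate defendant(s) are organised in Quenhaven, not Ashhaven; the amount in controversy is $117,750, above the $10,000 ceiling — none of the alternatives is met. Condition not met.
  (b) The contract was executed in Ashhaven, so this disjunct is met. Met.
  (c) The defendant resides in Lorholm, not Ashhaven; the operative events occurred in Quenhaven, not Lorholm — none of the alternatives is met. However, the claim is a contract claim, so the 'unless' proviso supplies this condition. Met.
  (d) The claim is a contract claim, not a tort claim, so this disjunct is met. Satisfied.
  (e) The plaintiff resides in Galport, which is not Ashhaven, so this disjunct is met. Condition met.
  → The court lacks jurisdiction.
The Lorholm District Court:
  (a) Halloran Logistics has its principal place of business in Lorholm, so one alternative holds. Met.
  (b) The amount in controversy is 117,750 dollars, which meets the USD 15,000 floor, so one alternative holds. Satisfied.
  (c) The contract was executed in Ashhaven, not Lorholm; the corporate defendant(s) are organised in Quenhaven, not Lorholm — every alternative fails. But the defendant resides in Lorholm, and the 'unless' clause therefore excuses the requirement. Condition met.
  (d) The defendant resides in Lorholm, so this disjunct is met. Condition met.
  (e) Halloran Logistics has its principal place of business in Lorholm — that alternative is enough. Condition met.
  → Jurisdiction lies.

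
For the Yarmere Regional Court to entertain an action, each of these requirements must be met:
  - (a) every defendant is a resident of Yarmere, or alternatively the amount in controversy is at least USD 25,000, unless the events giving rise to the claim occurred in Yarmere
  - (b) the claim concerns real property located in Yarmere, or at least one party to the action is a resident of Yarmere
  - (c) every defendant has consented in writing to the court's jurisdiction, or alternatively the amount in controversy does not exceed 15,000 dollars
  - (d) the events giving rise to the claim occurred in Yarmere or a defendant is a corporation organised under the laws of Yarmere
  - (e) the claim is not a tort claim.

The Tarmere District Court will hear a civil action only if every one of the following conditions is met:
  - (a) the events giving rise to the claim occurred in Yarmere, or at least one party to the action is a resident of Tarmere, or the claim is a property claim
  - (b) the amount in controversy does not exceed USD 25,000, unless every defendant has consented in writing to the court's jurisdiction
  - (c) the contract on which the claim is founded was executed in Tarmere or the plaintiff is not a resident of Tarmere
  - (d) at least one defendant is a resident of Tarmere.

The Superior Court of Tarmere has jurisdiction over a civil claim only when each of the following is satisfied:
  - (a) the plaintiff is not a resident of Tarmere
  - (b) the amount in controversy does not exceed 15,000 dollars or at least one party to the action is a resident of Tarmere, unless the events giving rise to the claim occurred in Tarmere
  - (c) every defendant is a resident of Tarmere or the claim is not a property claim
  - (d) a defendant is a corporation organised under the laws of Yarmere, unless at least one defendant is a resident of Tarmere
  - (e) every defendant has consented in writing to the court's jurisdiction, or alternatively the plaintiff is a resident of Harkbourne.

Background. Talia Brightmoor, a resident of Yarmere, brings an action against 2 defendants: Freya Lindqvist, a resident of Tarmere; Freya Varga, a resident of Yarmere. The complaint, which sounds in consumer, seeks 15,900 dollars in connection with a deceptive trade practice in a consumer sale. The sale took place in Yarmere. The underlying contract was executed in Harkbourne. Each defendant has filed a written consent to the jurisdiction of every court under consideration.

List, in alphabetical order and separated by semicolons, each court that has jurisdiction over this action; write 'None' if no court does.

the Superior Court of Tarmere; the Tarmere District Court; the Yarmere Regional Court

The Yarmere Regional Court:
  (a) The defendants reside as follows — Freya Lindqvist in Tarmere, Freya Varga in Yarmere — not all in Yarmere; the amount in controversy is 15,900 dollars, below the $25,000 floor — every alternative fails. However, the operative events occurred in Yarmere, so the 'unless' proviso supplies this condition. Satisfied.
  (b) Talia Brightmoor resides in Yarmere, so this disjunct is met. Met.
  (c) Every defendant has filed written consent, which satisfies one of the alternatives. Condition met.
  (d) The operative events occurred in Yarmere, so one alternative holds. Satisfied.
  (e) The claim is a consumer claim, not a tort claim. Satisfied.
  → All conditions met; jurisdiction exists.
The Tarmere District Court:
  (a) The operative events occurred in Yarmere — that alternative is enough. Satisfied.
  (b) The amount in controversy is USD 15,900, within the USD 25,000 ceiling. Condition met.
  (c) The plaintiff resides in Yarmere, which is not Tarmere, which satisfies one of the alternatives. Satisfied.
  (d) Freya Lindqvist resides in Tarmere. Satisfied.
  → Every requirement is satisfied — jurisdiction.
The Superior Court of Tarmere:
  (a) The plaintiff resides in Yarmere, which is not Tarmere. Condition met.
  (b) Freya Lindqvist resides in Tarmere, so this disjunct is met. Satisfied.
  (c) The claim is a consumer claim, not a property claim, so this disjunct is met. Satisfied.
  (d) No defendant is a corporation. But Freya Lindqvist resides in Tarmere, and the 'unless' clause therefore excuses the requirement. Condition met.
  (e) Every defendant has filed written consent, so this disjunct is met. Met.
  → The court has jurisdiction.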